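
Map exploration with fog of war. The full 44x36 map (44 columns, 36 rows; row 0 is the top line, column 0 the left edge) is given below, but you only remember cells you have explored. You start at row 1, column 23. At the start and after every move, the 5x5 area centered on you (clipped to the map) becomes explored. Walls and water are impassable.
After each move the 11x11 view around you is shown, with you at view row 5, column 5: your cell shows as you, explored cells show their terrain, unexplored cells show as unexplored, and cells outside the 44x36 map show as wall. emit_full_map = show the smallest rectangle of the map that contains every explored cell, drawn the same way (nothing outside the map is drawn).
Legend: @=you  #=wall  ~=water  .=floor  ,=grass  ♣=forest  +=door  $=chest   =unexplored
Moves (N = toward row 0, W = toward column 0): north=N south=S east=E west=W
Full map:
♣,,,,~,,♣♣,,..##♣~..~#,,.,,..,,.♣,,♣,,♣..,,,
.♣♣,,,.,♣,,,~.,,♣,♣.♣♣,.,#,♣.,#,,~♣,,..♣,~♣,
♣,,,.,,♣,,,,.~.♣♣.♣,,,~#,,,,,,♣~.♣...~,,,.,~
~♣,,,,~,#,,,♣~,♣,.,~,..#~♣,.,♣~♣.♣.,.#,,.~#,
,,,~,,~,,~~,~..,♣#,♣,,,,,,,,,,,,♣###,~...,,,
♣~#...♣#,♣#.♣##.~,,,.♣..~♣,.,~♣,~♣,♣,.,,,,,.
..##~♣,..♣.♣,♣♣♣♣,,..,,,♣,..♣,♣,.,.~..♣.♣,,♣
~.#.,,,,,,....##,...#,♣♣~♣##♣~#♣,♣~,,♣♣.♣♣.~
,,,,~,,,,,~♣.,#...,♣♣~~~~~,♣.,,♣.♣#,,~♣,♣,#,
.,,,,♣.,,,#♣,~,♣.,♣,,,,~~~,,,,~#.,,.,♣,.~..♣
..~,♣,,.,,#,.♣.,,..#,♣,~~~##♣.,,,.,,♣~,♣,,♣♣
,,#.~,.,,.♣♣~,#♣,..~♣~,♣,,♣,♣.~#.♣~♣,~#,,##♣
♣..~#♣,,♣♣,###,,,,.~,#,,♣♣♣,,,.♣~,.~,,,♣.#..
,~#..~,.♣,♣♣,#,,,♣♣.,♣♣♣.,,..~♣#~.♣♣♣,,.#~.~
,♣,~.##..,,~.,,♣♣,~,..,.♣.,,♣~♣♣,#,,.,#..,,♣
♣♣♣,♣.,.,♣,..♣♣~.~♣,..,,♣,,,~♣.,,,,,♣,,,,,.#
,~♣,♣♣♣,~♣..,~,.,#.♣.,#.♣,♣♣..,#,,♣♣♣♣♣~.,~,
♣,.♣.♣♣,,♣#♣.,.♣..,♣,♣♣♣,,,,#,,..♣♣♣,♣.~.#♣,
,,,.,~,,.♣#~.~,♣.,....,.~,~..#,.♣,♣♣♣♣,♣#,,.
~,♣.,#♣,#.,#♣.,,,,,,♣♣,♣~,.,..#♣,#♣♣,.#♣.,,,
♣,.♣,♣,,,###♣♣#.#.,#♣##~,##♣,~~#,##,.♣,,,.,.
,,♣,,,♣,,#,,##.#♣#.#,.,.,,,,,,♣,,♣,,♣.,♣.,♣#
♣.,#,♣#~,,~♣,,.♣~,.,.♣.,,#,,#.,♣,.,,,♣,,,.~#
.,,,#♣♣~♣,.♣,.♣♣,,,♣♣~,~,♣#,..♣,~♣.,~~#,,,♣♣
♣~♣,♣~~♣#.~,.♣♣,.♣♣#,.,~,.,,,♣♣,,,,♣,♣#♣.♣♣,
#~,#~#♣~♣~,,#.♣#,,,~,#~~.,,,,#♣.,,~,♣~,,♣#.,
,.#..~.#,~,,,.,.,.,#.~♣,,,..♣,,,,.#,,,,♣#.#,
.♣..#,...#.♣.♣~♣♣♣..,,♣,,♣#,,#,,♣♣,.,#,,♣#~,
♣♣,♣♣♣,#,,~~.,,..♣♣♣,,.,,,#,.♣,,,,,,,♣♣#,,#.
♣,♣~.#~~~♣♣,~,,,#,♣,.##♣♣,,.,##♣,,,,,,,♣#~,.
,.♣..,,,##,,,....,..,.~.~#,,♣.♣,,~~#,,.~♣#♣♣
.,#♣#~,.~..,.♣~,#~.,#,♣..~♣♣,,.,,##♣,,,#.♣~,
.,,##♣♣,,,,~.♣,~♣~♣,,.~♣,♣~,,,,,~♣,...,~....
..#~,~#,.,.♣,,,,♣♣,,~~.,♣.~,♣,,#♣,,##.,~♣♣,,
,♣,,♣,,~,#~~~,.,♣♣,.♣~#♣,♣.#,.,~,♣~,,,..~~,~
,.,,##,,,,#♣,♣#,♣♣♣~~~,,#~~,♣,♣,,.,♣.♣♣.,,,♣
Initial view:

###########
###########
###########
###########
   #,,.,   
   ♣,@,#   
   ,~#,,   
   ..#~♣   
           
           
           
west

###########
###########
###########
###########
   ~#,,.,  
   ♣♣@.,#  
   ,,~#,,  
   ,..#~♣  
           
           
           

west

###########
###########
###########
###########
   .~#,,., 
   .♣@,.,# 
   ,,,~#,, 
   ~,..#~♣ 
           
           
           

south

###########
###########
###########
   .~#,,., 
   .♣♣,.,# 
   ,,@~#,, 
   ~,..#~♣ 
   ♣,,,,   
           
           
           

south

###########
###########
   .~#,,., 
   .♣♣,.,# 
   ,,,~#,, 
   ~,@.#~♣ 
   ♣,,,,   
   ,.♣..   
           
           
           

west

###########
###########
    .~#,,.,
   ♣.♣♣,.,#
   ♣,,,~#,,
   ,~@..#~♣
   ,♣,,,,  
   ,,.♣..  
           
           
           

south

###########
    .~#,,.,
   ♣.♣♣,.,#
   ♣,,,~#,,
   ,~,..#~♣
   ,♣@,,,  
   ,,.♣..  
   ,..,,   
           
           
           

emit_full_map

 .~#,,.,
♣.♣♣,.,#
♣,,,~#,,
,~,..#~♣
,♣@,,,  
,,.♣..  
,..,,   

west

###########
     .~#,,.
    ♣.♣♣,.,
   .♣,,,~#,
   .,~,..#~
   #,@,,,, 
   ,,,.♣.. 
   ,,..,,  
           
           
           

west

###########
      .~#,,
     ♣.♣♣,.
   ♣.♣,,,~#
   ,.,~,..#
   ♣#@♣,,,,
   ~,,,.♣..
   ♣,,..,, 
           
           
           

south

      .~#,,
     ♣.♣♣,.
   ♣.♣,,,~#
   ,.,~,..#
   ♣#,♣,,,,
   ~,@,.♣..
   ♣,,..,, 
   ,...#   
           
           
           

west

       .~#,
      ♣.♣♣,
    ♣.♣,,,~
   ♣,.,~,..
   ,♣#,♣,,,
   .~@,,.♣.
   ♣♣,,..,,
   #,...#  
           
           
           

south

      ♣.♣♣,
    ♣.♣,,,~
   ♣,.,~,..
   ,♣#,♣,,,
   .~,,,.♣.
   ♣♣@,..,,
   #,...#  
   ...,♣   
           
           
           

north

       .~#,
      ♣.♣♣,
    ♣.♣,,,~
   ♣,.,~,..
   ,♣#,♣,,,
   .~@,,.♣.
   ♣♣,,..,,
   #,...#  
   ...,♣   
           
           

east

      .~#,,
     ♣.♣♣,.
   ♣.♣,,,~#
  ♣,.,~,..#
  ,♣#,♣,,,,
  .~,@,.♣..
  ♣♣,,..,, 
  #,...#   
  ...,♣    
           
           

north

###########
      .~#,,
     ♣.♣♣,.
   ♣.♣,,,~#
  ♣,.,~,..#
  ,♣#@♣,,,,
  .~,,,.♣..
  ♣♣,,..,, 
  #,...#   
  ...,♣    
           

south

      .~#,,
     ♣.♣♣,.
   ♣.♣,,,~#
  ♣,.,~,..#
  ,♣#,♣,,,,
  .~,@,.♣..
  ♣♣,,..,, 
  #,...#   
  ...,♣    
           
           

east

     .~#,,.
    ♣.♣♣,.,
  ♣.♣,,,~#,
 ♣,.,~,..#~
 ,♣#,♣,,,, 
 .~,,@.♣.. 
 ♣♣,,..,,  
 #,...#,   
 ...,♣     
           
           

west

      .~#,,
     ♣.♣♣,.
   ♣.♣,,,~#
  ♣,.,~,..#
  ,♣#,♣,,,,
  .~,@,.♣..
  ♣♣,,..,, 
  #,...#,  
  ...,♣    
           
           

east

     .~#,,.
    ♣.♣♣,.,
  ♣.♣,,,~#,
 ♣,.,~,..#~
 ,♣#,♣,,,, 
 .~,,@.♣.. 
 ♣♣,,..,,  
 #,...#,   
 ...,♣     
           
           

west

      .~#,,
     ♣.♣♣,.
   ♣.♣,,,~#
  ♣,.,~,..#
  ,♣#,♣,,,,
  .~,@,.♣..
  ♣♣,,..,, 
  #,...#,  
  ...,♣    
           
           


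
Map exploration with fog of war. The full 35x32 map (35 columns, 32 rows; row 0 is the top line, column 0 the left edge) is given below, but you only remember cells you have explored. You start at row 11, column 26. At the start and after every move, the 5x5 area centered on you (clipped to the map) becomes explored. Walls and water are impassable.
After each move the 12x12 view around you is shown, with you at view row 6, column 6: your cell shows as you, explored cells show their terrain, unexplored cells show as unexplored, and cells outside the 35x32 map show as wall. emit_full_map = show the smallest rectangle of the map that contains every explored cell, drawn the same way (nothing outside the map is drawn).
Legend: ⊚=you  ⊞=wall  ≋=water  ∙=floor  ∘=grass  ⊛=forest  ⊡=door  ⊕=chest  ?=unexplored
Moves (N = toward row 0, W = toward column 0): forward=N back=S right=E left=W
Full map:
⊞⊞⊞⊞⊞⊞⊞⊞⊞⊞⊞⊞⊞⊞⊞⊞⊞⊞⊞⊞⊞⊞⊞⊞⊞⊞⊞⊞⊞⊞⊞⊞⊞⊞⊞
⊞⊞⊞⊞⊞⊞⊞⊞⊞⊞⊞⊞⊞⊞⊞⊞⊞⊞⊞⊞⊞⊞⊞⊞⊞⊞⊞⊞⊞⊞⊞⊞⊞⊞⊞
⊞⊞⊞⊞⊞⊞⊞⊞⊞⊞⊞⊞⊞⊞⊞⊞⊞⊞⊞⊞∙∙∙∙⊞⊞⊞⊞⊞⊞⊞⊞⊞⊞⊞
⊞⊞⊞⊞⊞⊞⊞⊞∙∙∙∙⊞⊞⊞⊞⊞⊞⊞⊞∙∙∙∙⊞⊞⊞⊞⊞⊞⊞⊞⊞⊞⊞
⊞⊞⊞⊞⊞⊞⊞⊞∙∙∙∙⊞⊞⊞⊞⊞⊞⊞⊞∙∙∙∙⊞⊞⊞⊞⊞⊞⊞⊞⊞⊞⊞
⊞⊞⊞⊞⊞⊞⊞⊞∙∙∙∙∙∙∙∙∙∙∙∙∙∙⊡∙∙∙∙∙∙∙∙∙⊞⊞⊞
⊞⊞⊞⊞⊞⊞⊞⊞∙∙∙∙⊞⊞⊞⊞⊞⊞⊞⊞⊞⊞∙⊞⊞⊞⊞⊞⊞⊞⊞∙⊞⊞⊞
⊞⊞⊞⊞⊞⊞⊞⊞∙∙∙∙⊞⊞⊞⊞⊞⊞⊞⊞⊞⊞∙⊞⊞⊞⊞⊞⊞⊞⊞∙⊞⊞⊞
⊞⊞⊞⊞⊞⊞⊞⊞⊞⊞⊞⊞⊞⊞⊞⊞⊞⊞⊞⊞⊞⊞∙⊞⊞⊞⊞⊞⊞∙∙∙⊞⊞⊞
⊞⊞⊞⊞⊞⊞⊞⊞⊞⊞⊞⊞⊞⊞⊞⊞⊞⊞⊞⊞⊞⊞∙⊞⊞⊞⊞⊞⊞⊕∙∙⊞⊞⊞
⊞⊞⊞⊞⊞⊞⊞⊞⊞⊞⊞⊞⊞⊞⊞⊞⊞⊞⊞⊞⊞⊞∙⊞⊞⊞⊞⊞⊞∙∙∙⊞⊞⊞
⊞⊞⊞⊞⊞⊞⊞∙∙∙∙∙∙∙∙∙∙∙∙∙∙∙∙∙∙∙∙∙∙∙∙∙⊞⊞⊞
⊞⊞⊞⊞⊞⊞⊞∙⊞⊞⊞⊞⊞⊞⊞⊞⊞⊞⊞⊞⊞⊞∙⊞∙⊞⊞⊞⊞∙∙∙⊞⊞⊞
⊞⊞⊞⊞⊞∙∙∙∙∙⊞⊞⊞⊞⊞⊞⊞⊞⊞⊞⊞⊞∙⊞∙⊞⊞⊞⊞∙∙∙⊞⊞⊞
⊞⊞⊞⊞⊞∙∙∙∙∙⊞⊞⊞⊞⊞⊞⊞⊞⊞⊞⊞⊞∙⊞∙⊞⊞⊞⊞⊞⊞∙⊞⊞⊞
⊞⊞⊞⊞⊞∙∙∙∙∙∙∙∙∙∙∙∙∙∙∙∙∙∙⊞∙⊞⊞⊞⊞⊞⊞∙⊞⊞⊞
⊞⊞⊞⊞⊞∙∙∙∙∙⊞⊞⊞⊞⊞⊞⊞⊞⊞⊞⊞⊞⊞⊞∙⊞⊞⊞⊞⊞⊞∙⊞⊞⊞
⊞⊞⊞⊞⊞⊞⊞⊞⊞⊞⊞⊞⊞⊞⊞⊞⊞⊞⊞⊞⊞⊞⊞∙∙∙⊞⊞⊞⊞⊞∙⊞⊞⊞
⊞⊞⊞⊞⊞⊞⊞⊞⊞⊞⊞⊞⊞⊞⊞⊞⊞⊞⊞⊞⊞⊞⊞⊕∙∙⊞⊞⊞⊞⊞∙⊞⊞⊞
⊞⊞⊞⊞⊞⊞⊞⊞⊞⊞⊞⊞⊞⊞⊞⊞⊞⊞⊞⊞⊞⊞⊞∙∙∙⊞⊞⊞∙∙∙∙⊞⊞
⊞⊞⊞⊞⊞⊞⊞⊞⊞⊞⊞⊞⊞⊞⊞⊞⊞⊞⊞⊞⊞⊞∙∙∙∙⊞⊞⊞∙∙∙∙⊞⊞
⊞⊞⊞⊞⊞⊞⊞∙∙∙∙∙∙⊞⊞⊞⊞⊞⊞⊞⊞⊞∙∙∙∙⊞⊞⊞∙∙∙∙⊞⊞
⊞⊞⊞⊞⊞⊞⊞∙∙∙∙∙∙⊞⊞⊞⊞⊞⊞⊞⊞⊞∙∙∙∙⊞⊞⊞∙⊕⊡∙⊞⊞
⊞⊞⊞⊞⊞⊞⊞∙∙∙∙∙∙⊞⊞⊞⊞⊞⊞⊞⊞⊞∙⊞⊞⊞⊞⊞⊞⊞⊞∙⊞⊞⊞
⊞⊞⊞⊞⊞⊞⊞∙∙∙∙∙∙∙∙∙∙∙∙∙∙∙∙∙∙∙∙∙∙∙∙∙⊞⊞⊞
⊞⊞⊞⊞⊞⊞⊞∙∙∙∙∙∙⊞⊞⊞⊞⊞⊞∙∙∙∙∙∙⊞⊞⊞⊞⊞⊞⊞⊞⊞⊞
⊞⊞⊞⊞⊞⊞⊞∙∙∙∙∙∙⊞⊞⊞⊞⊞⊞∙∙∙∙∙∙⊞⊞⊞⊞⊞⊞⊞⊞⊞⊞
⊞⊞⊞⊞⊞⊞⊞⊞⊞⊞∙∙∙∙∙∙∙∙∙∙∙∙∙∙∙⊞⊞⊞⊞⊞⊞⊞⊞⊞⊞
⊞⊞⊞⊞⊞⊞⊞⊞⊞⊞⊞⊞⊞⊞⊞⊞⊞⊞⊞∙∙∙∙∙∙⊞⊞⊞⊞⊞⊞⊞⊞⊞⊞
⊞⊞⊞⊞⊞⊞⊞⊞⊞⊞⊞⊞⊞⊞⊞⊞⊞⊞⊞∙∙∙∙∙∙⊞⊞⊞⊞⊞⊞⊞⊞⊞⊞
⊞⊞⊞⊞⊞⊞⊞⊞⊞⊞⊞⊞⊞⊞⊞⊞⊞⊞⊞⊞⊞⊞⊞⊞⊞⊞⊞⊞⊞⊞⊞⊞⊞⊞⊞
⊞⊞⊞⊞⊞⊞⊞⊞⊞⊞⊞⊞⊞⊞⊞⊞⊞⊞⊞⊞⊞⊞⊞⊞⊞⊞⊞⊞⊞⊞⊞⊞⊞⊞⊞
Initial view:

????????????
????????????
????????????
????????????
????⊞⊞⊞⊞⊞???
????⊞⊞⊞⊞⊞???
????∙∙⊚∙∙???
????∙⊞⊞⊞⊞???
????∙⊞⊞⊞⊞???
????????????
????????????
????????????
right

????????????
????????????
????????????
????????????
???⊞⊞⊞⊞⊞⊕???
???⊞⊞⊞⊞⊞∙???
???∙∙∙⊚∙∙???
???∙⊞⊞⊞⊞∙???
???∙⊞⊞⊞⊞∙???
????????????
????????????
????????????

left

????????????
????????????
????????????
????????????
????⊞⊞⊞⊞⊞⊕??
????⊞⊞⊞⊞⊞∙??
????∙∙⊚∙∙∙??
????∙⊞⊞⊞⊞∙??
????∙⊞⊞⊞⊞∙??
????????????
????????????
????????????

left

????????????
????????????
????????????
????????????
????⊞⊞⊞⊞⊞⊞⊕?
????⊞⊞⊞⊞⊞⊞∙?
????∙∙⊚∙∙∙∙?
????⊞∙⊞⊞⊞⊞∙?
????⊞∙⊞⊞⊞⊞∙?
????????????
????????????
????????????

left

????????????
????????????
????????????
????????????
????∙⊞⊞⊞⊞⊞⊞⊕
????∙⊞⊞⊞⊞⊞⊞∙
????∙∙⊚∙∙∙∙∙
????∙⊞∙⊞⊞⊞⊞∙
????∙⊞∙⊞⊞⊞⊞∙
????????????
????????????
????????????

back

????????????
????????????
????????????
????∙⊞⊞⊞⊞⊞⊞⊕
????∙⊞⊞⊞⊞⊞⊞∙
????∙∙∙∙∙∙∙∙
????∙⊞⊚⊞⊞⊞⊞∙
????∙⊞∙⊞⊞⊞⊞∙
????∙⊞∙⊞⊞???
????????????
????????????
????????????

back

????????????
????????????
????∙⊞⊞⊞⊞⊞⊞⊕
????∙⊞⊞⊞⊞⊞⊞∙
????∙∙∙∙∙∙∙∙
????∙⊞∙⊞⊞⊞⊞∙
????∙⊞⊚⊞⊞⊞⊞∙
????∙⊞∙⊞⊞???
????∙⊞∙⊞⊞???
????????????
????????????
????????????

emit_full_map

∙⊞⊞⊞⊞⊞⊞⊕
∙⊞⊞⊞⊞⊞⊞∙
∙∙∙∙∙∙∙∙
∙⊞∙⊞⊞⊞⊞∙
∙⊞⊚⊞⊞⊞⊞∙
∙⊞∙⊞⊞???
∙⊞∙⊞⊞???

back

????????????
????∙⊞⊞⊞⊞⊞⊞⊕
????∙⊞⊞⊞⊞⊞⊞∙
????∙∙∙∙∙∙∙∙
????∙⊞∙⊞⊞⊞⊞∙
????∙⊞∙⊞⊞⊞⊞∙
????∙⊞⊚⊞⊞???
????∙⊞∙⊞⊞???
????⊞⊞∙⊞⊞???
????????????
????????????
????????????

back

????∙⊞⊞⊞⊞⊞⊞⊕
????∙⊞⊞⊞⊞⊞⊞∙
????∙∙∙∙∙∙∙∙
????∙⊞∙⊞⊞⊞⊞∙
????∙⊞∙⊞⊞⊞⊞∙
????∙⊞∙⊞⊞???
????∙⊞⊚⊞⊞???
????⊞⊞∙⊞⊞???
????⊞∙∙∙⊞???
????????????
????????????
????????????

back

????∙⊞⊞⊞⊞⊞⊞∙
????∙∙∙∙∙∙∙∙
????∙⊞∙⊞⊞⊞⊞∙
????∙⊞∙⊞⊞⊞⊞∙
????∙⊞∙⊞⊞???
????∙⊞∙⊞⊞???
????⊞⊞⊚⊞⊞???
????⊞∙∙∙⊞???
????⊞⊕∙∙⊞???
????????????
????????????
????????????

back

????∙∙∙∙∙∙∙∙
????∙⊞∙⊞⊞⊞⊞∙
????∙⊞∙⊞⊞⊞⊞∙
????∙⊞∙⊞⊞???
????∙⊞∙⊞⊞???
????⊞⊞∙⊞⊞???
????⊞∙⊚∙⊞???
????⊞⊕∙∙⊞???
????⊞∙∙∙⊞???
????????????
????????????
????????????

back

????∙⊞∙⊞⊞⊞⊞∙
????∙⊞∙⊞⊞⊞⊞∙
????∙⊞∙⊞⊞???
????∙⊞∙⊞⊞???
????⊞⊞∙⊞⊞???
????⊞∙∙∙⊞???
????⊞⊕⊚∙⊞???
????⊞∙∙∙⊞???
????∙∙∙∙⊞???
????????????
????????????
????????????

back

????∙⊞∙⊞⊞⊞⊞∙
????∙⊞∙⊞⊞???
????∙⊞∙⊞⊞???
????⊞⊞∙⊞⊞???
????⊞∙∙∙⊞???
????⊞⊕∙∙⊞???
????⊞∙⊚∙⊞???
????∙∙∙∙⊞???
????∙∙∙∙⊞???
????????????
????????????
????????????

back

????∙⊞∙⊞⊞???
????∙⊞∙⊞⊞???
????⊞⊞∙⊞⊞???
????⊞∙∙∙⊞???
????⊞⊕∙∙⊞???
????⊞∙∙∙⊞???
????∙∙⊚∙⊞???
????∙∙∙∙⊞???
????∙∙∙∙⊞???
????????????
????????????
????????????

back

????∙⊞∙⊞⊞???
????⊞⊞∙⊞⊞???
????⊞∙∙∙⊞???
????⊞⊕∙∙⊞???
????⊞∙∙∙⊞???
????∙∙∙∙⊞???
????∙∙⊚∙⊞???
????∙∙∙∙⊞???
????∙⊞⊞⊞⊞???
????????????
????????????
????????????

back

????⊞⊞∙⊞⊞???
????⊞∙∙∙⊞???
????⊞⊕∙∙⊞???
????⊞∙∙∙⊞???
????∙∙∙∙⊞???
????∙∙∙∙⊞???
????∙∙⊚∙⊞???
????∙⊞⊞⊞⊞???
????∙∙∙∙∙???
????????????
????????????
????????????

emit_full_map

∙⊞⊞⊞⊞⊞⊞⊕
∙⊞⊞⊞⊞⊞⊞∙
∙∙∙∙∙∙∙∙
∙⊞∙⊞⊞⊞⊞∙
∙⊞∙⊞⊞⊞⊞∙
∙⊞∙⊞⊞???
∙⊞∙⊞⊞???
⊞⊞∙⊞⊞???
⊞∙∙∙⊞???
⊞⊕∙∙⊞???
⊞∙∙∙⊞???
∙∙∙∙⊞???
∙∙∙∙⊞???
∙∙⊚∙⊞???
∙⊞⊞⊞⊞???
∙∙∙∙∙???

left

?????⊞⊞∙⊞⊞??
?????⊞∙∙∙⊞??
?????⊞⊕∙∙⊞??
?????⊞∙∙∙⊞??
????⊞∙∙∙∙⊞??
????⊞∙∙∙∙⊞??
????⊞∙⊚∙∙⊞??
????⊞∙⊞⊞⊞⊞??
????∙∙∙∙∙∙??
????????????
????????????
????????????

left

??????⊞⊞∙⊞⊞?
??????⊞∙∙∙⊞?
??????⊞⊕∙∙⊞?
??????⊞∙∙∙⊞?
????⊞⊞∙∙∙∙⊞?
????⊞⊞∙∙∙∙⊞?
????⊞⊞⊚∙∙∙⊞?
????⊞⊞∙⊞⊞⊞⊞?
????∙∙∙∙∙∙∙?
????????????
????????????
????????????

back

??????⊞∙∙∙⊞?
??????⊞⊕∙∙⊞?
??????⊞∙∙∙⊞?
????⊞⊞∙∙∙∙⊞?
????⊞⊞∙∙∙∙⊞?
????⊞⊞∙∙∙∙⊞?
????⊞⊞⊚⊞⊞⊞⊞?
????∙∙∙∙∙∙∙?
????∙∙∙∙∙???
????????????
????????????
????????????

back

??????⊞⊕∙∙⊞?
??????⊞∙∙∙⊞?
????⊞⊞∙∙∙∙⊞?
????⊞⊞∙∙∙∙⊞?
????⊞⊞∙∙∙∙⊞?
????⊞⊞∙⊞⊞⊞⊞?
????∙∙⊚∙∙∙∙?
????∙∙∙∙∙???
????∙∙∙∙∙???
????????????
????????????
????????????

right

?????⊞⊕∙∙⊞??
?????⊞∙∙∙⊞??
???⊞⊞∙∙∙∙⊞??
???⊞⊞∙∙∙∙⊞??
???⊞⊞∙∙∙∙⊞??
???⊞⊞∙⊞⊞⊞⊞??
???∙∙∙⊚∙∙∙??
???∙∙∙∙∙⊞???
???∙∙∙∙∙⊞???
????????????
????????????
????????????

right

????⊞⊕∙∙⊞???
????⊞∙∙∙⊞???
??⊞⊞∙∙∙∙⊞???
??⊞⊞∙∙∙∙⊞???
??⊞⊞∙∙∙∙⊞???
??⊞⊞∙⊞⊞⊞⊞???
??∙∙∙∙⊚∙∙???
??∙∙∙∙∙⊞⊞???
??∙∙∙∙∙⊞⊞???
????????????
????????????
????????????

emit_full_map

??∙⊞⊞⊞⊞⊞⊞⊕
??∙⊞⊞⊞⊞⊞⊞∙
??∙∙∙∙∙∙∙∙
??∙⊞∙⊞⊞⊞⊞∙
??∙⊞∙⊞⊞⊞⊞∙
??∙⊞∙⊞⊞???
??∙⊞∙⊞⊞???
??⊞⊞∙⊞⊞???
??⊞∙∙∙⊞???
??⊞⊕∙∙⊞???
??⊞∙∙∙⊞???
⊞⊞∙∙∙∙⊞???
⊞⊞∙∙∙∙⊞???
⊞⊞∙∙∙∙⊞???
⊞⊞∙⊞⊞⊞⊞???
∙∙∙∙⊚∙∙???
∙∙∙∙∙⊞⊞???
∙∙∙∙∙⊞⊞???

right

???⊞⊕∙∙⊞????
???⊞∙∙∙⊞????
?⊞⊞∙∙∙∙⊞????
?⊞⊞∙∙∙∙⊞????
?⊞⊞∙∙∙∙⊞⊞???
?⊞⊞∙⊞⊞⊞⊞⊞???
?∙∙∙∙∙⊚∙∙???
?∙∙∙∙∙⊞⊞⊞???
?∙∙∙∙∙⊞⊞⊞???
????????????
????????????
????????????

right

??⊞⊕∙∙⊞?????
??⊞∙∙∙⊞?????
⊞⊞∙∙∙∙⊞?????
⊞⊞∙∙∙∙⊞?????
⊞⊞∙∙∙∙⊞⊞⊞???
⊞⊞∙⊞⊞⊞⊞⊞⊞???
∙∙∙∙∙∙⊚∙∙???
∙∙∙∙∙⊞⊞⊞⊞???
∙∙∙∙∙⊞⊞⊞⊞???
????????????
????????????
????????????

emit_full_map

??∙⊞⊞⊞⊞⊞⊞⊕
??∙⊞⊞⊞⊞⊞⊞∙
??∙∙∙∙∙∙∙∙
??∙⊞∙⊞⊞⊞⊞∙
??∙⊞∙⊞⊞⊞⊞∙
??∙⊞∙⊞⊞???
??∙⊞∙⊞⊞???
??⊞⊞∙⊞⊞???
??⊞∙∙∙⊞???
??⊞⊕∙∙⊞???
??⊞∙∙∙⊞???
⊞⊞∙∙∙∙⊞???
⊞⊞∙∙∙∙⊞???
⊞⊞∙∙∙∙⊞⊞⊞?
⊞⊞∙⊞⊞⊞⊞⊞⊞?
∙∙∙∙∙∙⊚∙∙?
∙∙∙∙∙⊞⊞⊞⊞?
∙∙∙∙∙⊞⊞⊞⊞?


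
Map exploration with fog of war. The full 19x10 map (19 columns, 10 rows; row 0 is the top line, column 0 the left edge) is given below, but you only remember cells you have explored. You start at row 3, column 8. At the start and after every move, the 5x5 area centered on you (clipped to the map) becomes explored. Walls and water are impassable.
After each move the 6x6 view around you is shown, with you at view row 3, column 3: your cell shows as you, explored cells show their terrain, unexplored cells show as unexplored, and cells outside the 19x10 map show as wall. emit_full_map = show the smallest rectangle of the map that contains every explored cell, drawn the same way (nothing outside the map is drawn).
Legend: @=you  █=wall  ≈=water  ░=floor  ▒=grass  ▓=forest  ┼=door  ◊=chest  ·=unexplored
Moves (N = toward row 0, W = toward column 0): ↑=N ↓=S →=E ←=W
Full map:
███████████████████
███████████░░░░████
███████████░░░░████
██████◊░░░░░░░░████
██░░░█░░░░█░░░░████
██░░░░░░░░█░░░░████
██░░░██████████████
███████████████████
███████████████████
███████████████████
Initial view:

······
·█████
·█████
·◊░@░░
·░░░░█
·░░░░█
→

······
█████░
█████░
◊░░@░░
░░░░█░
░░░░█░

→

······
████░░
████░░
░░░@░░
░░░█░░
░░░█░░

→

······
███░░░
███░░░
░░░@░░
░░█░░░
░░█░░░

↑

██████
·█████
███░░░
███@░░
░░░░░░
░░█░░░

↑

██████
██████
·█████
███@░░
███░░░
░░░░░░

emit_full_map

···█████
█████@░░
█████░░░
◊░░░░░░░
░░░░█░░░
░░░░█░░░

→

██████
██████
██████
██░@░░
██░░░░
░░░░░░

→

██████
██████
██████
█░░@░█
█░░░░█
░░░░░█

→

██████
██████
██████
░░░@██
░░░░██
░░░░██

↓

██████
██████
░░░░██
░░░@██
░░░░██
░░░░██

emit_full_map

···████████
█████░░░░██
█████░░░@██
◊░░░░░░░░██
░░░░█░░░░██
░░░░█░░░···

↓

██████
░░░░██
░░░░██
░░░@██
░░░░██
░░░░██

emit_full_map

···████████
█████░░░░██
█████░░░░██
◊░░░░░░░@██
░░░░█░░░░██
░░░░█░░░░██


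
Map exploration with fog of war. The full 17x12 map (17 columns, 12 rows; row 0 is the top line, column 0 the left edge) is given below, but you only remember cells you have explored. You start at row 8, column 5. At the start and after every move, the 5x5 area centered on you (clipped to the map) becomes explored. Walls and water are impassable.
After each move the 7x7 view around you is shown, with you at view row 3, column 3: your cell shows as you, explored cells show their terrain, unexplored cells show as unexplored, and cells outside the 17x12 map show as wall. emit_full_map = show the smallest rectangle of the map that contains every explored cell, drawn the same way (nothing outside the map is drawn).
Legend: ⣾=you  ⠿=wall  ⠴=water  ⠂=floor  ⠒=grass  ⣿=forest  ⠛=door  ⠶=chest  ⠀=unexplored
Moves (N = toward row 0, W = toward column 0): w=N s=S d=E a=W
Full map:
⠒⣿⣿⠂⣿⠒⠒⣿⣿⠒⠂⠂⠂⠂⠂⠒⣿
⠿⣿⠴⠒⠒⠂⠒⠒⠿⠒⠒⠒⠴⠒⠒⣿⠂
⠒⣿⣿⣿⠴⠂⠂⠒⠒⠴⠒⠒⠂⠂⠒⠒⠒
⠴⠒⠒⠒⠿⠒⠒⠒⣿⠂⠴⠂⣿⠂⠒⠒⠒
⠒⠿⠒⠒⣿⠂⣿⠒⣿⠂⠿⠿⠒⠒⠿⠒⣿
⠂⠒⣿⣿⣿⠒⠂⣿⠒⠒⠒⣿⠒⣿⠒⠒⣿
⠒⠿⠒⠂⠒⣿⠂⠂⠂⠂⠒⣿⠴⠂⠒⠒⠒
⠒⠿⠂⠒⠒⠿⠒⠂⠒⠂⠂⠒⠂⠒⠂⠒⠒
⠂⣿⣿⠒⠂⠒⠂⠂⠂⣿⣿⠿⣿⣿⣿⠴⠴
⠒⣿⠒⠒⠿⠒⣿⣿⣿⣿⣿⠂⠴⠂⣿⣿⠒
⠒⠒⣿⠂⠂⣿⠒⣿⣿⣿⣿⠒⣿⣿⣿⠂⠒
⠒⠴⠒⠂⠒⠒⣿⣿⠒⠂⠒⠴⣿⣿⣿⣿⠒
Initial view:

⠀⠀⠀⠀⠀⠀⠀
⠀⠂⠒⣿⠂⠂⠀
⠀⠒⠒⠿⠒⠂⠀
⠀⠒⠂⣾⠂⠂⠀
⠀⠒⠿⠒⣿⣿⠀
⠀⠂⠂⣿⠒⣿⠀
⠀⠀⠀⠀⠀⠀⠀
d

⠀⠀⠀⠀⠀⠀⠀
⠂⠒⣿⠂⠂⠂⠀
⠒⠒⠿⠒⠂⠒⠀
⠒⠂⠒⣾⠂⠂⠀
⠒⠿⠒⣿⣿⣿⠀
⠂⠂⣿⠒⣿⣿⠀
⠀⠀⠀⠀⠀⠀⠀

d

⠀⠀⠀⠀⠀⠀⠀
⠒⣿⠂⠂⠂⠂⠀
⠒⠿⠒⠂⠒⠂⠀
⠂⠒⠂⣾⠂⣿⠀
⠿⠒⣿⣿⣿⣿⠀
⠂⣿⠒⣿⣿⣿⠀
⠀⠀⠀⠀⠀⠀⠀

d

⠀⠀⠀⠀⠀⠀⠀
⣿⠂⠂⠂⠂⠒⠀
⠿⠒⠂⠒⠂⠂⠀
⠒⠂⠂⣾⣿⣿⠀
⠒⣿⣿⣿⣿⣿⠀
⣿⠒⣿⣿⣿⣿⠀
⠀⠀⠀⠀⠀⠀⠀

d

⠀⠀⠀⠀⠀⠀⠀
⠂⠂⠂⠂⠒⣿⠀
⠒⠂⠒⠂⠂⠒⠀
⠂⠂⠂⣾⣿⠿⠀
⣿⣿⣿⣿⣿⠂⠀
⠒⣿⣿⣿⣿⠒⠀
⠀⠀⠀⠀⠀⠀⠀

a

⠀⠀⠀⠀⠀⠀⠀
⣿⠂⠂⠂⠂⠒⣿
⠿⠒⠂⠒⠂⠂⠒
⠒⠂⠂⣾⣿⣿⠿
⠒⣿⣿⣿⣿⣿⠂
⣿⠒⣿⣿⣿⣿⠒
⠀⠀⠀⠀⠀⠀⠀

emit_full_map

⠂⠒⣿⠂⠂⠂⠂⠒⣿
⠒⠒⠿⠒⠂⠒⠂⠂⠒
⠒⠂⠒⠂⠂⣾⣿⣿⠿
⠒⠿⠒⣿⣿⣿⣿⣿⠂
⠂⠂⣿⠒⣿⣿⣿⣿⠒

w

⠀⠀⠀⠀⠀⠀⠀
⠀⠂⣿⠒⠒⠒⠀
⣿⠂⠂⠂⠂⠒⣿
⠿⠒⠂⣾⠂⠂⠒
⠒⠂⠂⠂⣿⣿⠿
⠒⣿⣿⣿⣿⣿⠂
⣿⠒⣿⣿⣿⣿⠒

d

⠀⠀⠀⠀⠀⠀⠀
⠂⣿⠒⠒⠒⣿⠀
⠂⠂⠂⠂⠒⣿⠀
⠒⠂⠒⣾⠂⠒⠀
⠂⠂⠂⣿⣿⠿⠀
⣿⣿⣿⣿⣿⠂⠀
⠒⣿⣿⣿⣿⠒⠀

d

⠀⠀⠀⠀⠀⠀⠀
⣿⠒⠒⠒⣿⠒⠀
⠂⠂⠂⠒⣿⠴⠀
⠂⠒⠂⣾⠒⠂⠀
⠂⠂⣿⣿⠿⣿⠀
⣿⣿⣿⣿⠂⠴⠀
⣿⣿⣿⣿⠒⠀⠀

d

⠀⠀⠀⠀⠀⠀⠀
⠒⠒⠒⣿⠒⣿⠀
⠂⠂⠒⣿⠴⠂⠀
⠒⠂⠂⣾⠂⠒⠀
⠂⣿⣿⠿⣿⣿⠀
⣿⣿⣿⠂⠴⠂⠀
⣿⣿⣿⠒⠀⠀⠀

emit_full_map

⠀⠀⠀⠂⣿⠒⠒⠒⣿⠒⣿
⠂⠒⣿⠂⠂⠂⠂⠒⣿⠴⠂
⠒⠒⠿⠒⠂⠒⠂⠂⣾⠂⠒
⠒⠂⠒⠂⠂⠂⣿⣿⠿⣿⣿
⠒⠿⠒⣿⣿⣿⣿⣿⠂⠴⠂
⠂⠂⣿⠒⣿⣿⣿⣿⠒⠀⠀

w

⠀⠀⠀⠀⠀⠀⠀
⠀⠂⠿⠿⠒⠒⠀
⠒⠒⠒⣿⠒⣿⠀
⠂⠂⠒⣾⠴⠂⠀
⠒⠂⠂⠒⠂⠒⠀
⠂⣿⣿⠿⣿⣿⠀
⣿⣿⣿⠂⠴⠂⠀

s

⠀⠂⠿⠿⠒⠒⠀
⠒⠒⠒⣿⠒⣿⠀
⠂⠂⠒⣿⠴⠂⠀
⠒⠂⠂⣾⠂⠒⠀
⠂⣿⣿⠿⣿⣿⠀
⣿⣿⣿⠂⠴⠂⠀
⣿⣿⣿⠒⠀⠀⠀

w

⠀⠀⠀⠀⠀⠀⠀
⠀⠂⠿⠿⠒⠒⠀
⠒⠒⠒⣿⠒⣿⠀
⠂⠂⠒⣾⠴⠂⠀
⠒⠂⠂⠒⠂⠒⠀
⠂⣿⣿⠿⣿⣿⠀
⣿⣿⣿⠂⠴⠂⠀

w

⠀⠀⠀⠀⠀⠀⠀
⠀⠂⠴⠂⣿⠂⠀
⠀⠂⠿⠿⠒⠒⠀
⠒⠒⠒⣾⠒⣿⠀
⠂⠂⠒⣿⠴⠂⠀
⠒⠂⠂⠒⠂⠒⠀
⠂⣿⣿⠿⣿⣿⠀

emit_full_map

⠀⠀⠀⠀⠀⠀⠂⠴⠂⣿⠂
⠀⠀⠀⠀⠀⠀⠂⠿⠿⠒⠒
⠀⠀⠀⠂⣿⠒⠒⠒⣾⠒⣿
⠂⠒⣿⠂⠂⠂⠂⠒⣿⠴⠂
⠒⠒⠿⠒⠂⠒⠂⠂⠒⠂⠒
⠒⠂⠒⠂⠂⠂⣿⣿⠿⣿⣿
⠒⠿⠒⣿⣿⣿⣿⣿⠂⠴⠂
⠂⠂⣿⠒⣿⣿⣿⣿⠒⠀⠀


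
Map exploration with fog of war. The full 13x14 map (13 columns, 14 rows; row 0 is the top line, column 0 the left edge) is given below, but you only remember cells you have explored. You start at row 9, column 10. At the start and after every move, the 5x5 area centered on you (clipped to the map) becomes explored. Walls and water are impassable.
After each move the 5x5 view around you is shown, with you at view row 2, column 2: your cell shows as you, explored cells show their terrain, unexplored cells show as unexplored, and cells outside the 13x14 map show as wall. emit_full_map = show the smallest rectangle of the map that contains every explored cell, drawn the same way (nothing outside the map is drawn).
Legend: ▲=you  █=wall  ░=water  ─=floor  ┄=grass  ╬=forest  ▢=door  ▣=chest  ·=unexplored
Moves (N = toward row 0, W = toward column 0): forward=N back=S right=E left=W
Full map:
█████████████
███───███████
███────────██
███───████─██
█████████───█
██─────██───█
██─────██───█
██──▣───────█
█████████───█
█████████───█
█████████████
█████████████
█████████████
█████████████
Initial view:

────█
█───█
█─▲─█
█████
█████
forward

█───█
────█
█─▲─█
█───█
█████

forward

█───█
█───█
──▲─█
█───█
█───█

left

██───
██───
──▲──
██───
██───

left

─██──
─██──
──▲──
███──
███──

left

──██─
──██─
──▲──
████─
████─

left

───██
───██
▣─▲──
█████
█████

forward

█████
───██
──▲██
▣────
█████

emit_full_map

█████····
───██───█
──▲██───█
▣───────█
█████───█
█████───█
····█████
····█████

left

█████
────█
──▲─█
─▣───
█████

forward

───██
█████
──▲─█
────█
─▣───

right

──███
█████
──▲██
───██
▣────

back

█████
───██
──▲██
▣────
█████

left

█████
────█
──▲─█
─▣───
█████

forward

───██
█████
──▲─█
────█
─▣───

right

──███
█████
──▲██
───██
▣────

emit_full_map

───███····
██████····
───▲██───█
────██───█
─▣───────█
██████───█
·█████───█
·····█████
·····█████


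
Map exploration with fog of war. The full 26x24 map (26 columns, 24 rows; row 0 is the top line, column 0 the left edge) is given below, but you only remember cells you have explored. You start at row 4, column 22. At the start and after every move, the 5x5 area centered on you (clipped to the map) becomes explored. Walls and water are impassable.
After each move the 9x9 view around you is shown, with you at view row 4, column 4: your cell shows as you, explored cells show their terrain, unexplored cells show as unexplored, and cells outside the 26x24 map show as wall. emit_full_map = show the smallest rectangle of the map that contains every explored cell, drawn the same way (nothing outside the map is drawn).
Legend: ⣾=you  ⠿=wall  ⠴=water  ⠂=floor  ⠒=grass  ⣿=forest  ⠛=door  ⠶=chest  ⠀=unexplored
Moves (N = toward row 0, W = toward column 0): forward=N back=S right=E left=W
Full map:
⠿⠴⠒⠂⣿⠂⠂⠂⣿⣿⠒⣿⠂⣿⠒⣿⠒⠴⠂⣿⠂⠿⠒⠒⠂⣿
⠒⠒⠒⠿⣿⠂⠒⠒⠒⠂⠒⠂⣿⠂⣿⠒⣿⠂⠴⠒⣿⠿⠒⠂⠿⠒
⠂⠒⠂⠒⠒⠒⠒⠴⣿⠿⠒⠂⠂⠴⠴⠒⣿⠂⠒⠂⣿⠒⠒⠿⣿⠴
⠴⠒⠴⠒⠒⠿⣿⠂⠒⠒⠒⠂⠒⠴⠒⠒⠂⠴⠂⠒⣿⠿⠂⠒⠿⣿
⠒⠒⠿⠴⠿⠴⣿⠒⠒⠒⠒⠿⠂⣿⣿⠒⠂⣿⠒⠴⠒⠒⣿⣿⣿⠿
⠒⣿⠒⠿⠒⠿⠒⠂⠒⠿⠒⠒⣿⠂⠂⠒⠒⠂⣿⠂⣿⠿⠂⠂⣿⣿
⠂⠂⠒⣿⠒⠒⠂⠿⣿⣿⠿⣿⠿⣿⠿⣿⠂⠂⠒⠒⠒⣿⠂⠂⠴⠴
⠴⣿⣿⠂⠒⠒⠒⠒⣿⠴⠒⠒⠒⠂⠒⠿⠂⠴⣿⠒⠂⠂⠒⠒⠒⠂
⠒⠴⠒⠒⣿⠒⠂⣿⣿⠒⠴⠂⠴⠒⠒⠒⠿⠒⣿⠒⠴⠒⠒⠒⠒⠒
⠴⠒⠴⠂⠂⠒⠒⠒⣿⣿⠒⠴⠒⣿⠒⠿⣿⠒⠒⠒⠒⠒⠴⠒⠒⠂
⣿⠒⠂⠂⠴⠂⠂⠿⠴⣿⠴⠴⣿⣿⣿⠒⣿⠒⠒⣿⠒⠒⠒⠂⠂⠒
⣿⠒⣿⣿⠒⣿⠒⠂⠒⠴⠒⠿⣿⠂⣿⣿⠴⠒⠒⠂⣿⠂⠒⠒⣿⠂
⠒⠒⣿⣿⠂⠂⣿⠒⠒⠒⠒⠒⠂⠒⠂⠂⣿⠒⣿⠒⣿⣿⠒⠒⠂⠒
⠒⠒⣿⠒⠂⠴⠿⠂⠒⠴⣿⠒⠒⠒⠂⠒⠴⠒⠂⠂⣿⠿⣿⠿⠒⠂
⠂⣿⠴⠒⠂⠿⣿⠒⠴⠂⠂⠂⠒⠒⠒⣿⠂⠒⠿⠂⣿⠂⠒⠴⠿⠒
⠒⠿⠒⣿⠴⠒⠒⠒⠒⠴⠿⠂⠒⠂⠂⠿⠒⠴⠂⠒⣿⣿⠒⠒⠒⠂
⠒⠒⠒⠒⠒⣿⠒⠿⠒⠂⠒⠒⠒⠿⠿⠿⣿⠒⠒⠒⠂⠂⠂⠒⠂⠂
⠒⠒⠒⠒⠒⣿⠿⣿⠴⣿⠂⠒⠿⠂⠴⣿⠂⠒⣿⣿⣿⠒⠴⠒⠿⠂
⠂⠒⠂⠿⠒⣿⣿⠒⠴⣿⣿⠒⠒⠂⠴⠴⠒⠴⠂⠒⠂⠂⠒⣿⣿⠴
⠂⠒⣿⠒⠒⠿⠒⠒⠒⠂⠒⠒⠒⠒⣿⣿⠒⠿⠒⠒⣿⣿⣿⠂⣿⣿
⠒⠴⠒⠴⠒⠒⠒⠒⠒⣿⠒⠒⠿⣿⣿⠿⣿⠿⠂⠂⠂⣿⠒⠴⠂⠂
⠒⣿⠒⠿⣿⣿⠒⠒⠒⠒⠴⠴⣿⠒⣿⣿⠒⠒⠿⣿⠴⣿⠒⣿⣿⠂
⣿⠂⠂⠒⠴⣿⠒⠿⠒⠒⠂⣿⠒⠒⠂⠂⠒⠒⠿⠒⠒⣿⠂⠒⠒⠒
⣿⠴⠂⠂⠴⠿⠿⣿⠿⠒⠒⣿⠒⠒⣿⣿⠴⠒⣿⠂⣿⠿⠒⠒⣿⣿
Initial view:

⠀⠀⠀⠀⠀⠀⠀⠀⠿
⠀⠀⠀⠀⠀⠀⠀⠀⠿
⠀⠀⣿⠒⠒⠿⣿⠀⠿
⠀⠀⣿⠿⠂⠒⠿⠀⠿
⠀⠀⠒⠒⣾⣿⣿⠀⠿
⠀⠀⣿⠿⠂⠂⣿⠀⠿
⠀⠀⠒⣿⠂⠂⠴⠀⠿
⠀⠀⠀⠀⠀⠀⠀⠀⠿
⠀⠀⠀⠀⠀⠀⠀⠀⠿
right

⠀⠀⠀⠀⠀⠀⠀⠿⠿
⠀⠀⠀⠀⠀⠀⠀⠿⠿
⠀⣿⠒⠒⠿⣿⠴⠿⠿
⠀⣿⠿⠂⠒⠿⣿⠿⠿
⠀⠒⠒⣿⣾⣿⠿⠿⠿
⠀⣿⠿⠂⠂⣿⣿⠿⠿
⠀⠒⣿⠂⠂⠴⠴⠿⠿
⠀⠀⠀⠀⠀⠀⠀⠿⠿
⠀⠀⠀⠀⠀⠀⠀⠿⠿

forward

⠿⠿⠿⠿⠿⠿⠿⠿⠿
⠀⠀⠀⠀⠀⠀⠀⠿⠿
⠀⠀⠿⠒⠂⠿⠒⠿⠿
⠀⣿⠒⠒⠿⣿⠴⠿⠿
⠀⣿⠿⠂⣾⠿⣿⠿⠿
⠀⠒⠒⣿⣿⣿⠿⠿⠿
⠀⣿⠿⠂⠂⣿⣿⠿⠿
⠀⠒⣿⠂⠂⠴⠴⠿⠿
⠀⠀⠀⠀⠀⠀⠀⠿⠿

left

⠿⠿⠿⠿⠿⠿⠿⠿⠿
⠀⠀⠀⠀⠀⠀⠀⠀⠿
⠀⠀⣿⠿⠒⠂⠿⠒⠿
⠀⠀⣿⠒⠒⠿⣿⠴⠿
⠀⠀⣿⠿⣾⠒⠿⣿⠿
⠀⠀⠒⠒⣿⣿⣿⠿⠿
⠀⠀⣿⠿⠂⠂⣿⣿⠿
⠀⠀⠒⣿⠂⠂⠴⠴⠿
⠀⠀⠀⠀⠀⠀⠀⠀⠿

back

⠀⠀⠀⠀⠀⠀⠀⠀⠿
⠀⠀⣿⠿⠒⠂⠿⠒⠿
⠀⠀⣿⠒⠒⠿⣿⠴⠿
⠀⠀⣿⠿⠂⠒⠿⣿⠿
⠀⠀⠒⠒⣾⣿⣿⠿⠿
⠀⠀⣿⠿⠂⠂⣿⣿⠿
⠀⠀⠒⣿⠂⠂⠴⠴⠿
⠀⠀⠀⠀⠀⠀⠀⠀⠿
⠀⠀⠀⠀⠀⠀⠀⠀⠿

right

⠀⠀⠀⠀⠀⠀⠀⠿⠿
⠀⣿⠿⠒⠂⠿⠒⠿⠿
⠀⣿⠒⠒⠿⣿⠴⠿⠿
⠀⣿⠿⠂⠒⠿⣿⠿⠿
⠀⠒⠒⣿⣾⣿⠿⠿⠿
⠀⣿⠿⠂⠂⣿⣿⠿⠿
⠀⠒⣿⠂⠂⠴⠴⠿⠿
⠀⠀⠀⠀⠀⠀⠀⠿⠿
⠀⠀⠀⠀⠀⠀⠀⠿⠿

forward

⠿⠿⠿⠿⠿⠿⠿⠿⠿
⠀⠀⠀⠀⠀⠀⠀⠿⠿
⠀⣿⠿⠒⠂⠿⠒⠿⠿
⠀⣿⠒⠒⠿⣿⠴⠿⠿
⠀⣿⠿⠂⣾⠿⣿⠿⠿
⠀⠒⠒⣿⣿⣿⠿⠿⠿
⠀⣿⠿⠂⠂⣿⣿⠿⠿
⠀⠒⣿⠂⠂⠴⠴⠿⠿
⠀⠀⠀⠀⠀⠀⠀⠿⠿

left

⠿⠿⠿⠿⠿⠿⠿⠿⠿
⠀⠀⠀⠀⠀⠀⠀⠀⠿
⠀⠀⣿⠿⠒⠂⠿⠒⠿
⠀⠀⣿⠒⠒⠿⣿⠴⠿
⠀⠀⣿⠿⣾⠒⠿⣿⠿
⠀⠀⠒⠒⣿⣿⣿⠿⠿
⠀⠀⣿⠿⠂⠂⣿⣿⠿
⠀⠀⠒⣿⠂⠂⠴⠴⠿
⠀⠀⠀⠀⠀⠀⠀⠀⠿

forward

⠿⠿⠿⠿⠿⠿⠿⠿⠿
⠿⠿⠿⠿⠿⠿⠿⠿⠿
⠀⠀⠂⠿⠒⠒⠂⠀⠿
⠀⠀⣿⠿⠒⠂⠿⠒⠿
⠀⠀⣿⠒⣾⠿⣿⠴⠿
⠀⠀⣿⠿⠂⠒⠿⣿⠿
⠀⠀⠒⠒⣿⣿⣿⠿⠿
⠀⠀⣿⠿⠂⠂⣿⣿⠿
⠀⠀⠒⣿⠂⠂⠴⠴⠿

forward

⠿⠿⠿⠿⠿⠿⠿⠿⠿
⠿⠿⠿⠿⠿⠿⠿⠿⠿
⠿⠿⠿⠿⠿⠿⠿⠿⠿
⠀⠀⠂⠿⠒⠒⠂⠀⠿
⠀⠀⣿⠿⣾⠂⠿⠒⠿
⠀⠀⣿⠒⠒⠿⣿⠴⠿
⠀⠀⣿⠿⠂⠒⠿⣿⠿
⠀⠀⠒⠒⣿⣿⣿⠿⠿
⠀⠀⣿⠿⠂⠂⣿⣿⠿

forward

⠿⠿⠿⠿⠿⠿⠿⠿⠿
⠿⠿⠿⠿⠿⠿⠿⠿⠿
⠿⠿⠿⠿⠿⠿⠿⠿⠿
⠿⠿⠿⠿⠿⠿⠿⠿⠿
⠀⠀⠂⠿⣾⠒⠂⠀⠿
⠀⠀⣿⠿⠒⠂⠿⠒⠿
⠀⠀⣿⠒⠒⠿⣿⠴⠿
⠀⠀⣿⠿⠂⠒⠿⣿⠿
⠀⠀⠒⠒⣿⣿⣿⠿⠿

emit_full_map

⠂⠿⣾⠒⠂⠀
⣿⠿⠒⠂⠿⠒
⣿⠒⠒⠿⣿⠴
⣿⠿⠂⠒⠿⣿
⠒⠒⣿⣿⣿⠿
⣿⠿⠂⠂⣿⣿
⠒⣿⠂⠂⠴⠴

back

⠿⠿⠿⠿⠿⠿⠿⠿⠿
⠿⠿⠿⠿⠿⠿⠿⠿⠿
⠿⠿⠿⠿⠿⠿⠿⠿⠿
⠀⠀⠂⠿⠒⠒⠂⠀⠿
⠀⠀⣿⠿⣾⠂⠿⠒⠿
⠀⠀⣿⠒⠒⠿⣿⠴⠿
⠀⠀⣿⠿⠂⠒⠿⣿⠿
⠀⠀⠒⠒⣿⣿⣿⠿⠿
⠀⠀⣿⠿⠂⠂⣿⣿⠿

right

⠿⠿⠿⠿⠿⠿⠿⠿⠿
⠿⠿⠿⠿⠿⠿⠿⠿⠿
⠿⠿⠿⠿⠿⠿⠿⠿⠿
⠀⠂⠿⠒⠒⠂⣿⠿⠿
⠀⣿⠿⠒⣾⠿⠒⠿⠿
⠀⣿⠒⠒⠿⣿⠴⠿⠿
⠀⣿⠿⠂⠒⠿⣿⠿⠿
⠀⠒⠒⣿⣿⣿⠿⠿⠿
⠀⣿⠿⠂⠂⣿⣿⠿⠿

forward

⠿⠿⠿⠿⠿⠿⠿⠿⠿
⠿⠿⠿⠿⠿⠿⠿⠿⠿
⠿⠿⠿⠿⠿⠿⠿⠿⠿
⠿⠿⠿⠿⠿⠿⠿⠿⠿
⠀⠂⠿⠒⣾⠂⣿⠿⠿
⠀⣿⠿⠒⠂⠿⠒⠿⠿
⠀⣿⠒⠒⠿⣿⠴⠿⠿
⠀⣿⠿⠂⠒⠿⣿⠿⠿
⠀⠒⠒⣿⣿⣿⠿⠿⠿

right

⠿⠿⠿⠿⠿⠿⠿⠿⠿
⠿⠿⠿⠿⠿⠿⠿⠿⠿
⠿⠿⠿⠿⠿⠿⠿⠿⠿
⠿⠿⠿⠿⠿⠿⠿⠿⠿
⠂⠿⠒⠒⣾⣿⠿⠿⠿
⣿⠿⠒⠂⠿⠒⠿⠿⠿
⣿⠒⠒⠿⣿⠴⠿⠿⠿
⣿⠿⠂⠒⠿⣿⠿⠿⠿
⠒⠒⣿⣿⣿⠿⠿⠿⠿

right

⠿⠿⠿⠿⠿⠿⠿⠿⠿
⠿⠿⠿⠿⠿⠿⠿⠿⠿
⠿⠿⠿⠿⠿⠿⠿⠿⠿
⠿⠿⠿⠿⠿⠿⠿⠿⠿
⠿⠒⠒⠂⣾⠿⠿⠿⠿
⠿⠒⠂⠿⠒⠿⠿⠿⠿
⠒⠒⠿⣿⠴⠿⠿⠿⠿
⠿⠂⠒⠿⣿⠿⠿⠿⠿
⠒⣿⣿⣿⠿⠿⠿⠿⠿

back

⠿⠿⠿⠿⠿⠿⠿⠿⠿
⠿⠿⠿⠿⠿⠿⠿⠿⠿
⠿⠿⠿⠿⠿⠿⠿⠿⠿
⠿⠒⠒⠂⣿⠿⠿⠿⠿
⠿⠒⠂⠿⣾⠿⠿⠿⠿
⠒⠒⠿⣿⠴⠿⠿⠿⠿
⠿⠂⠒⠿⣿⠿⠿⠿⠿
⠒⣿⣿⣿⠿⠿⠿⠿⠿
⠿⠂⠂⣿⣿⠿⠿⠿⠿

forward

⠿⠿⠿⠿⠿⠿⠿⠿⠿
⠿⠿⠿⠿⠿⠿⠿⠿⠿
⠿⠿⠿⠿⠿⠿⠿⠿⠿
⠿⠿⠿⠿⠿⠿⠿⠿⠿
⠿⠒⠒⠂⣾⠿⠿⠿⠿
⠿⠒⠂⠿⠒⠿⠿⠿⠿
⠒⠒⠿⣿⠴⠿⠿⠿⠿
⠿⠂⠒⠿⣿⠿⠿⠿⠿
⠒⣿⣿⣿⠿⠿⠿⠿⠿

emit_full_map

⠂⠿⠒⠒⠂⣾
⣿⠿⠒⠂⠿⠒
⣿⠒⠒⠿⣿⠴
⣿⠿⠂⠒⠿⣿
⠒⠒⣿⣿⣿⠿
⣿⠿⠂⠂⣿⣿
⠒⣿⠂⠂⠴⠴

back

⠿⠿⠿⠿⠿⠿⠿⠿⠿
⠿⠿⠿⠿⠿⠿⠿⠿⠿
⠿⠿⠿⠿⠿⠿⠿⠿⠿
⠿⠒⠒⠂⣿⠿⠿⠿⠿
⠿⠒⠂⠿⣾⠿⠿⠿⠿
⠒⠒⠿⣿⠴⠿⠿⠿⠿
⠿⠂⠒⠿⣿⠿⠿⠿⠿
⠒⣿⣿⣿⠿⠿⠿⠿⠿
⠿⠂⠂⣿⣿⠿⠿⠿⠿


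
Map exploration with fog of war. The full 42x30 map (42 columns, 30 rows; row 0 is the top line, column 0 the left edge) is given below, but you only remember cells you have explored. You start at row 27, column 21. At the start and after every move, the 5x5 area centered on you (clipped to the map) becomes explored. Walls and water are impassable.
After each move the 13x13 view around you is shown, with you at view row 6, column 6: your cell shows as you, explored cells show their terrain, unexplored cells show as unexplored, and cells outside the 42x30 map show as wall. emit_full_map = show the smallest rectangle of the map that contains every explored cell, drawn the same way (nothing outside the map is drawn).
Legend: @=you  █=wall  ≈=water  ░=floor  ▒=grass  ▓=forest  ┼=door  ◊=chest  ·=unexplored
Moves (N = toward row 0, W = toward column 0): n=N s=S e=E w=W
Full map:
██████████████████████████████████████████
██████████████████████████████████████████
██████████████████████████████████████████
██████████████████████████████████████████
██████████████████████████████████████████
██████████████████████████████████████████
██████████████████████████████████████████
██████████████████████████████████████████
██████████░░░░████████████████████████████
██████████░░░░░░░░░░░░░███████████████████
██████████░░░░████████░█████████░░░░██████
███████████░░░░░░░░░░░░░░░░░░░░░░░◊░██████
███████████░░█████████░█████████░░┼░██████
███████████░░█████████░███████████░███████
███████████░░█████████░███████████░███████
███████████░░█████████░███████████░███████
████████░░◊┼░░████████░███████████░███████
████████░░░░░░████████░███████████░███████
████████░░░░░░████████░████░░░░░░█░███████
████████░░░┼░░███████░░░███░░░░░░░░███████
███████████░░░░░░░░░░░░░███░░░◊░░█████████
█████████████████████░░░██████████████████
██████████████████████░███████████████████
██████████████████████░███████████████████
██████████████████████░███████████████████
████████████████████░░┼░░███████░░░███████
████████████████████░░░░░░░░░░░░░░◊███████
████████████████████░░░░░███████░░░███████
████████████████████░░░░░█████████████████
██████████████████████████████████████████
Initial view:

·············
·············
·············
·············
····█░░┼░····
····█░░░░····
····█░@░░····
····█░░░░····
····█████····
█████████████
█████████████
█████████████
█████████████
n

·············
·············
·············
·············
····███░█····
····█░░┼░····
····█░@░░····
····█░░░░····
····█░░░░····
····█████····
█████████████
█████████████
█████████████

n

·············
·············
·············
·············
····███░█····
····███░█····
····█░@┼░····
····█░░░░····
····█░░░░····
····█░░░░····
····█████····
█████████████
█████████████

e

·············
·············
·············
·············
···███░██····
···███░██····
···█░░@░░····
···█░░░░░····
···█░░░░░····
···█░░░░·····
···█████·····
█████████████
█████████████

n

·············
·············
·············
·············
····██░██····
···███░██····
···███@██····
···█░░┼░░····
···█░░░░░····
···█░░░░░····
···█░░░░·····
···█████·····
█████████████

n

·············
·············
·············
·············
····█░░░█····
····██░██····
···███@██····
···███░██····
···█░░┼░░····
···█░░░░░····
···█░░░░░····
···█░░░░·····
···█████·····

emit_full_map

·█░░░█
·██░██
███@██
███░██
█░░┼░░
█░░░░░
█░░░░░
█░░░░·
█████·

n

·············
·············
·············
·············
····░░░░█····
····█░░░█····
····██@██····
···███░██····
···███░██····
···█░░┼░░····
···█░░░░░····
···█░░░░░····
···█░░░░·····

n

·············
·············
·············
·············
····█░░░█····
····░░░░█····
····█░@░█····
····██░██····
···███░██····
···███░██····
···█░░┼░░····
···█░░░░░····
···█░░░░░····

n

·············
·············
·············
·············
····██░██····
····█░░░█····
····░░@░█····
····█░░░█····
····██░██····
···███░██····
···███░██····
···█░░┼░░····
···█░░░░░····

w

·············
·············
·············
·············
····███░██···
····██░░░█···
····░░@░░█···
····██░░░█···
····███░██···
····███░██···
····███░██···
····█░░┼░░···
····█░░░░░···

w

·············
·············
·············
·············
····████░██··
····███░░░█··
····░░@░░░█··
····███░░░█··
····████░██··
·····███░██··
·····███░██··
·····█░░┼░░··
·····█░░░░░··

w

·············
·············
·············
·············
····█████░██·
····████░░░█·
····░░@░░░░█·
····████░░░█·
····█████░██·
······███░██·
······███░██·
······█░░┼░░·
······█░░░░░·

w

·············
·············
·············
·············
····██████░██
····█████░░░█
····░░@░░░░░█
····█████░░░█
····██████░██
·······███░██
·······███░██
·······█░░┼░░
·······█░░░░░

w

·············
·············
·············
·············
····███████░█
····██████░░░
····░░@░░░░░░
····██████░░░
····███████░█
········███░█
········███░█
········█░░┼░
········█░░░░

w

·············
·············
·············
·············
····████████░
····███████░░
····░░@░░░░░░
····███████░░
····████████░
·········███░
·········███░
·········█░░┼
·········█░░░

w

·············
·············
·············
·············
····░████████
····░███████░
····░░@░░░░░░
····████████░
····█████████
··········███
··········███
··········█░░
··········█░░

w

·············
·············
·············
·············
····░░███████
····░░███████
····░░@░░░░░░
····█████████
····█████████
···········██
···········██
···········█░
···········█░

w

·············
·············
·············
·············
····░░░██████
····┼░░██████
····░░@░░░░░░
····█████████
····█████████
············█
············█
············█
············█

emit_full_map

░░░████████░██
┼░░███████░░░█
░░@░░░░░░░░░░█
██████████░░░█
███████████░██
········███░██
········███░██
········█░░┼░░
········█░░░░░
········█░░░░░
········█░░░░·
········█████·

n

·············
·············
·············
·············
····░░░██····
····░░░██████
····┼░@██████
····░░░░░░░░░
····█████████
····█████████
············█
············█
············█

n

·············
·············
·············
·············
····┼░░██····
····░░░██····
····░░@██████
····┼░░██████
····░░░░░░░░░
····█████████
····█████████
············█
············█

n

·············
·············
·············
·············
····░░███····
····┼░░██····
····░░@██····
····░░░██████
····┼░░██████
····░░░░░░░░░
····█████████
····█████████
············█

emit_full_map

░░███·········
┼░░██·········
░░@██·········
░░░████████░██
┼░░███████░░░█
░░░░░░░░░░░░░█
██████████░░░█
███████████░██
········███░██
········███░██
········█░░┼░░
········█░░░░░
········█░░░░░
········█░░░░·
········█████·
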